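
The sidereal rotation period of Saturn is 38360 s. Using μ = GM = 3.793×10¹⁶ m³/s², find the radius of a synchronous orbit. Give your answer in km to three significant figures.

r_sync ≈ 1.12×10⁵ km

A synchronous orbit has period T, so by Kepler's third law a = (μT²/4π²)^(1/3).
μT²/4π² = 3.793×10¹⁶ × (3.836×10⁴)² / 39.48 = 1.414×10²⁴ m³.
a = 1.122×10⁸ m = 1.1223×10⁵ km.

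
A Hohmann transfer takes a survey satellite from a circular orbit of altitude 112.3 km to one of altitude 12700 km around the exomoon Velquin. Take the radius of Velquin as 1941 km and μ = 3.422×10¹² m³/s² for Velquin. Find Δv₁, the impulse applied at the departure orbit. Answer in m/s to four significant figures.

r₁ = 1941 + 112.3 = 2053.3 km = 2.0533×10⁶ m.
r₂ = 1941 + 12700 = 14641 km = 1.4641×10⁷ m.
Transfer ellipse a_t = (r₁ + r₂)/2 = 8.347×10⁶ m.
At r₁: circular v_c1 = √(μ/r₁) = 1291 m/s; transfer-periapsis v_p = √[μ(2/r₁ − 1/a_t)] = 1710 m/s.
Δv₁ = v_p − v_c1 = 418.8 m/s.

Δv ≈ 418.8 m/s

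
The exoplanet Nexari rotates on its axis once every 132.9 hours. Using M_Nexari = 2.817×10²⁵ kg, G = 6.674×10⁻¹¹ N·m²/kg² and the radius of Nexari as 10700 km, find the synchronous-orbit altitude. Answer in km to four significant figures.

h_sync ≈ 2.110×10⁵ km

μ = GM = 6.674×10⁻¹¹ × 2.817×10²⁵ = 1.880×10¹⁵ m³/s².
T = 132.9 hours = 4.784×10⁵ s.
A synchronous orbit has period T, so by Kepler's third law a = (μT²/4π²)^(1/3).
μT²/4π² = 1.880×10¹⁵ × (4.784×10⁵)² / 39.48 = 1.090×10²⁵ m³.
a = 2.217×10⁸ m = 2.2173×10⁵ km.
Altitude h = a − R = 2.2173×10⁵ − 10700 = 2.1103×10⁵ km.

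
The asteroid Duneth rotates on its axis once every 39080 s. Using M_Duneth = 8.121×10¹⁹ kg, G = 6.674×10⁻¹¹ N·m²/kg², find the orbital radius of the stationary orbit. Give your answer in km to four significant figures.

r_sync ≈ 594.1 km

μ = GM = 6.674×10⁻¹¹ × 8.121×10¹⁹ = 5.420×10⁹ m³/s².
A synchronous orbit has period T, so by Kepler's third law a = (μT²/4π²)^(1/3).
μT²/4π² = 5.420×10⁹ × (3.908×10⁴)² / 39.48 = 2.097×10¹⁷ m³.
a = 5.941×10⁵ m = 594.08 km.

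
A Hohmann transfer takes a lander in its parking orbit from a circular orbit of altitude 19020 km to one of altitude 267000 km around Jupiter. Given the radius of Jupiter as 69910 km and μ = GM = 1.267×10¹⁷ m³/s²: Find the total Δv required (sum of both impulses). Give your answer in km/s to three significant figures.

r₁ = 69910 + 19020 = 88930 km = 8.8930×10⁷ m.
r₂ = 69910 + 267000 = 336910 km = 3.3691×10⁸ m.
Transfer ellipse a_t = (r₁ + r₂)/2 = 2.129×10⁸ m.
At r₁: circular v_c1 = √(μ/r₁) = 37750 m/s; transfer-perijove v_p = √[μ(2/r₁ − 1/a_t)] = 47480 m/s.
Δv₁ = v_p − v_c1 = 9735 m/s.
At r₂: circular v_c2 = √(μ/r₂) = 19390 m/s; transfer-apojove v_a = √[μ(2/r₂ − 1/a_t)] = 12530 m/s.
Δv₂ = v_c2 − v_a = 6860 m/s.
Total Δv = Δv₁ + Δv₂ = 16590 m/s = 16.59 km/s.

Δv_total ≈ 16.6 km/s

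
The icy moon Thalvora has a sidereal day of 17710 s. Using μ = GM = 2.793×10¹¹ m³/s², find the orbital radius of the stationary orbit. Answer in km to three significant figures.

r_sync ≈ 1300 km

A synchronous orbit has period T, so by Kepler's third law a = (μT²/4π²)^(1/3).
μT²/4π² = 2.793×10¹¹ × (1.771×10⁴)² / 39.48 = 2.219×10¹⁸ m³.
a = 1.304×10⁶ m = 1304.3 km.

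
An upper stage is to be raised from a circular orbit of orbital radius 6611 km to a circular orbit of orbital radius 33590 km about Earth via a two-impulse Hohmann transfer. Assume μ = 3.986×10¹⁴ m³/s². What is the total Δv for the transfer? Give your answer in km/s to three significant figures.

r₁ = 6611 km = 6.611×10⁶ m.
r₂ = 33590 km = 3.359×10⁷ m.
Transfer ellipse a_t = (r₁ + r₂)/2 = 2.010×10⁷ m.
At r₁: circular v_c1 = √(μ/r₁) = 7765 m/s; transfer-perigee v_p = √[μ(2/r₁ − 1/a_t)] = 10040 m/s.
Δv₁ = v_p − v_c1 = 2273 m/s.
At r₂: circular v_c2 = √(μ/r₂) = 3445 m/s; transfer-apogee v_a = √[μ(2/r₂ − 1/a_t)] = 1976 m/s.
Δv₂ = v_c2 − v_a = 1469 m/s.
Total Δv = Δv₁ + Δv₂ = 3742 m/s = 3.742 km/s.

Δv_total ≈ 3.74 km/s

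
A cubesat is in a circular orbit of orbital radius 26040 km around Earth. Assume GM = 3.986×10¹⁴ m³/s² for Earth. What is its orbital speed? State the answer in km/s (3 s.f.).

r = 26040 km = 2.604×10⁷ m.
For a circular orbit v = √(μ/r) = √(3.986×10¹⁴ / 2.604×10⁷) = √(1.531×10⁷) = 3912 m/s.
That is 3.912 km/s.

v ≈ 3.91 km/s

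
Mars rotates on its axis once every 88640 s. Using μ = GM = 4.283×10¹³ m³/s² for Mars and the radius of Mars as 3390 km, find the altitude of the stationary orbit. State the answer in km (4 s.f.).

h_sync ≈ 17040 km

A synchronous orbit has period T, so by Kepler's third law a = (μT²/4π²)^(1/3).
μT²/4π² = 4.283×10¹³ × (8.864×10⁴)² / 39.48 = 8.524×10²¹ m³.
a = 2.043×10⁷ m = 20428 km.
Altitude h = a − R = 20428 − 3390 = 17038 km.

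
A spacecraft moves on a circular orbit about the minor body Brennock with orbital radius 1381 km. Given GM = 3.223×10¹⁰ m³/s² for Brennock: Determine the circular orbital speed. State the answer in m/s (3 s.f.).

r = 1381 km = 1.381×10⁶ m.
For a circular orbit v = √(μ/r) = √(3.223×10¹⁰ / 1.381×10⁶) = √(2.334×10⁴) = 152.8 m/s.

v ≈ 153 m/s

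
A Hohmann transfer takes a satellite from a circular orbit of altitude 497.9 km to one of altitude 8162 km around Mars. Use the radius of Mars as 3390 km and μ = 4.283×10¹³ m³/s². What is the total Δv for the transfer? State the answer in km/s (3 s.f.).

Δv_total ≈ 1.30 km/s

r₁ = 3390 + 497.9 = 3887.9 km = 3.8879×10⁶ m.
r₂ = 3390 + 8162 = 11552 km = 1.1552×10⁷ m.
Transfer ellipse a_t = (r₁ + r₂)/2 = 7.720×10⁶ m.
At r₁: circular v_c1 = √(μ/r₁) = 3319 m/s; transfer-periapsis v_p = √[μ(2/r₁ − 1/a_t)] = 4060 m/s.
Δv₁ = v_p − v_c1 = 741.0 m/s.
At r₂: circular v_c2 = √(μ/r₂) = 1926 m/s; transfer-apoapsis v_a = √[μ(2/r₂ − 1/a_t)] = 1366 m/s.
Δv₂ = v_c2 − v_a = 559.1 m/s.
Total Δv = Δv₁ + Δv₂ = 1300 m/s = 1.300 km/s.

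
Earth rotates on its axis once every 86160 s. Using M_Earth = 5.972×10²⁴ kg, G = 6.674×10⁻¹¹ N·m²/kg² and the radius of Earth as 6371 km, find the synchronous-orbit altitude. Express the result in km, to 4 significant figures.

h_sync ≈ 35790 km

μ = GM = 6.674×10⁻¹¹ × 5.972×10²⁴ = 3.986×10¹⁴ m³/s².
A synchronous orbit has period T, so by Kepler's third law a = (μT²/4π²)^(1/3).
μT²/4π² = 3.986×10¹⁴ × (8.616×10⁴)² / 39.48 = 7.495×10²² m³.
a = 4.216×10⁷ m = 42162 km.
Altitude h = a − R = 42162 − 6371 = 35791 km.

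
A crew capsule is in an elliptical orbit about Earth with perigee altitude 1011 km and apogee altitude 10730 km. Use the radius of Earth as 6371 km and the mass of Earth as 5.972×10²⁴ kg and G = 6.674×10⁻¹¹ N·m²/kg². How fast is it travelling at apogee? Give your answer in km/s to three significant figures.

v ≈ 3.75 km/s

μ = GM = 6.674×10⁻¹¹ × 5.972×10²⁴ = 3.986×10¹⁴ m³/s².
r_p = 6371 + 1011 = 7382.0 km = 7.3820×10⁶ m.
r_a = 6371 + 10730 = 17101 km = 1.7101×10⁷ m.
Semi-major axis a = (r_p + r_a)/2 = 12242 km = 1.224×10⁷ m.
Vis-viva: v² = μ(2/r − 1/a) = 3.986×10¹⁴ × (1.170×10⁻⁷ − 8.169×10⁻⁸) = 1.405×10⁷ m²/s².
v = 3749 m/s = 3.749 km/s.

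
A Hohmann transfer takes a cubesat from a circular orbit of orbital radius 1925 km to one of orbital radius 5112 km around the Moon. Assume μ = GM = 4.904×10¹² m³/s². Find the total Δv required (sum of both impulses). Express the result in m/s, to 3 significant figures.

r₁ = 1925 km = 1.925×10⁶ m.
r₂ = 5112 km = 5.112×10⁶ m.
Transfer ellipse a_t = (r₁ + r₂)/2 = 3.518×10⁶ m.
At r₁: circular v_c1 = √(μ/r₁) = 1596 m/s; transfer-perilune v_p = √[μ(2/r₁ − 1/a_t)] = 1924 m/s.
Δv₁ = v_p − v_c1 = 327.8 m/s.
At r₂: circular v_c2 = √(μ/r₂) = 979.4 m/s; transfer-apolune v_a = √[μ(2/r₂ − 1/a_t)] = 724.5 m/s.
Δv₂ = v_c2 − v_a = 255.0 m/s.
Total Δv = Δv₁ + Δv₂ = 582.8 m/s.

Δv_total ≈ 583 m/s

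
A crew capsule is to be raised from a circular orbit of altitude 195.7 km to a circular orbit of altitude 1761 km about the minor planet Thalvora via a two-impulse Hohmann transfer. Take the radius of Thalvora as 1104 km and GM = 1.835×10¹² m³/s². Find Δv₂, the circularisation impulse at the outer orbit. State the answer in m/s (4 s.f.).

Δv ≈ 168.0 m/s

r₁ = 1104 + 195.7 = 1299.7 km = 1.2997×10⁶ m.
r₂ = 1104 + 1761 = 2865.0 km = 2.8650×10⁶ m.
Transfer ellipse a_t = (r₁ + r₂)/2 = 2.082×10⁶ m.
At r₁: circular v_c1 = √(μ/r₁) = 1188 m/s; transfer-periapsis v_p = √[μ(2/r₁ − 1/a_t)] = 1394 m/s.
At r₂: circular v_c2 = √(μ/r₂) = 800.3 m/s; transfer-apoapsis v_a = √[μ(2/r₂ − 1/a_t)] = 632.3 m/s.
Δv₂ = v_c2 − v_a = 168.0 m/s.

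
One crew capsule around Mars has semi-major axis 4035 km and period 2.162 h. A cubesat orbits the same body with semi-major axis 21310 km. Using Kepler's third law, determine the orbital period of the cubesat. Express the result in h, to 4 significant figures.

T₂ ≈ 26.24 h

Kepler's third law: T² ∝ a³, so T₂ = T₁ (a₂/a₁)^(3/2).
a₂/a₁ = 5.281, (a₂/a₁)^(3/2) = 12.14.
T₂ = 2.162 × 12.14 = 26.24 h.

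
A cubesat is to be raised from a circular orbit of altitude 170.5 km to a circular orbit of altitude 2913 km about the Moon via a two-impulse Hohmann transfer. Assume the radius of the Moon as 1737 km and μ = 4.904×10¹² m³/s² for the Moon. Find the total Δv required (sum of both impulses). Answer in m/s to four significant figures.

r₁ = 1737 + 170.5 = 1907.5 km = 1.9075×10⁶ m.
r₂ = 1737 + 2913 = 4650.0 km = 4.6500×10⁶ m.
Transfer ellipse a_t = (r₁ + r₂)/2 = 3.279×10⁶ m.
At r₁: circular v_c1 = √(μ/r₁) = 1603 m/s; transfer-perilune v_p = √[μ(2/r₁ − 1/a_t)] = 1909 m/s.
Δv₁ = v_p − v_c1 = 306.1 m/s.
At r₂: circular v_c2 = √(μ/r₂) = 1027 m/s; transfer-apolune v_a = √[μ(2/r₂ − 1/a_t)] = 783.3 m/s.
Δv₂ = v_c2 − v_a = 243.7 m/s.
Total Δv = Δv₁ + Δv₂ = 549.7 m/s.

Δv_total ≈ 549.7 m/s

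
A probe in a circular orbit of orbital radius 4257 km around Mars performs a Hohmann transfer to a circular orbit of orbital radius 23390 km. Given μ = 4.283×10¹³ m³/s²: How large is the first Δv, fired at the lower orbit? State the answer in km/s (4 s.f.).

Δv ≈ 0.9541 km/s

r₁ = 4257 km = 4.257×10⁶ m.
r₂ = 23390 km = 2.339×10⁷ m.
Transfer ellipse a_t = (r₁ + r₂)/2 = 1.382×10⁷ m.
At r₁: circular v_c1 = √(μ/r₁) = 3172 m/s; transfer-periapsis v_p = √[μ(2/r₁ − 1/a_t)] = 4126 m/s.
Δv₁ = v_p − v_c1 = 954.1 m/s.
= 0.9541 km/s.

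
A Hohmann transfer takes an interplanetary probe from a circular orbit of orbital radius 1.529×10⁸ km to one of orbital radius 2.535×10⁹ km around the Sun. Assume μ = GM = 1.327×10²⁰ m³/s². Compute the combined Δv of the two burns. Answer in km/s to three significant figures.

Δv_total ≈ 15.8 km/s

r₁ = 1.529×10⁸ km = 1.529×10¹¹ m.
r₂ = 2.535×10⁹ km = 2.535×10¹² m.
Transfer ellipse a_t = (r₁ + r₂)/2 = 1.344×10¹² m.
At r₁: circular v_c1 = √(μ/r₁) = 29460 m/s; transfer-perihelion v_p = √[μ(2/r₁ − 1/a_t)] = 40460 m/s.
Δv₁ = v_p − v_c1 = 11000 m/s.
At r₂: circular v_c2 = √(μ/r₂) = 7235 m/s; transfer-aphelion v_a = √[μ(2/r₂ − 1/a_t)] = 2440 m/s.
Δv₂ = v_c2 − v_a = 4795 m/s.
Total Δv = Δv₁ + Δv₂ = 15800 m/s = 15.80 km/s.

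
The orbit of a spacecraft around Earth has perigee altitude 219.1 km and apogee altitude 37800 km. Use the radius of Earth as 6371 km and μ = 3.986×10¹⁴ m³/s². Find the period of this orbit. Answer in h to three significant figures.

r_p = 6371 + 219.1 = 6590.1 km = 6.5901×10⁶ m.
r_a = 6371 + 37800 = 44171 km = 4.4171×10⁷ m.
Semi-major axis a = (r_p + r_a)/2 = (6590.1 + 44171)/2 = 25381 km = 2.538×10⁷ m.
By Kepler's third law T = 2π√(a³/μ) = 2π × 6.404×10³ = 4.024×10⁴ s.
= 11.18 h.

T ≈ 11.2 h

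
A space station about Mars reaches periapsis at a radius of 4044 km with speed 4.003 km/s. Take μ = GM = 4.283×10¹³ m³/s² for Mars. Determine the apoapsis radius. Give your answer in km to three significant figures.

apoapsis radius ≈ 12600 km

r_p = 4.044×10⁶ m.
Specific energy ε = v²/2 − μ/r = -2.579×10⁶ J/kg, so a = −μ/(2ε) = 8.304×10⁶ m.
The apsides satisfy r_p + r_a = 2a, so the apoapsis radius is 2a − r_p = 1.256×10⁷ m = 12563 km.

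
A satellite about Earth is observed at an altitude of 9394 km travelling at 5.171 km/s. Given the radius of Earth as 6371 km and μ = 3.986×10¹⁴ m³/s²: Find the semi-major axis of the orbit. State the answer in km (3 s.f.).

r = 6371 + 9394 = 15765 km = 1.576×10⁷ m.
Vis-viva rearranged: 1/a = 2/r − v²/μ = 1.269×10⁻⁷ − 6.708×10⁻⁸ = 5.978×10⁻⁸ m⁻¹.
a = 1.673×10⁷ m = 16728 km.

a ≈ 16700 km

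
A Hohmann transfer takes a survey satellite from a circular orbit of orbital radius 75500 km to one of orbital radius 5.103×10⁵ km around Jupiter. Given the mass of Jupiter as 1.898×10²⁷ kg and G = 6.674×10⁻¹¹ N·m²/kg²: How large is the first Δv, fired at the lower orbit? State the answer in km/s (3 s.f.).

μ = GM = 6.674×10⁻¹¹ × 1.898×10²⁷ = 1.267×10¹⁷ m³/s².
r₁ = 75500 km = 7.550×10⁷ m.
r₂ = 5.103×10⁵ km = 5.103×10⁸ m.
Transfer ellipse a_t = (r₁ + r₂)/2 = 2.929×10⁸ m.
At r₁: circular v_c1 = √(μ/r₁) = 40960 m/s; transfer-perijove v_p = √[μ(2/r₁ − 1/a_t)] = 54070 m/s.
Δv₁ = v_p − v_c1 = 13100 m/s.
= 13.10 km/s.

Δv ≈ 13.1 km/s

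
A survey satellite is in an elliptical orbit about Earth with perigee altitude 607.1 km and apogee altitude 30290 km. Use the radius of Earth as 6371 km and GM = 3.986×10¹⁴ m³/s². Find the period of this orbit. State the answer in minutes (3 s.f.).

T ≈ 535 minutes

r_p = 6371 + 607.1 = 6978.1 km = 6.9781×10⁶ m.
r_a = 6371 + 30290 = 36661 km = 3.6661×10⁷ m.
Semi-major axis a = (r_p + r_a)/2 = (6978.1 + 36661)/2 = 21820 km = 2.182×10⁷ m.
By Kepler's third law T = 2π√(a³/μ) = 2π × 5.105×10³ = 3.208×10⁴ s.
= 534.6 minutes.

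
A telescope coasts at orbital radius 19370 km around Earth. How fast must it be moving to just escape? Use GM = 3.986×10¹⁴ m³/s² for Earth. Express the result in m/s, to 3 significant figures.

r = 19370 km = 1.937×10⁷ m.
Escape speed v_esc = √(2μ/r) = √(2 × 3.986×10¹⁴ / 1.937×10⁷) = √(4.116×10⁷) = 6415 m/s.

v_esc ≈ 6420 m/s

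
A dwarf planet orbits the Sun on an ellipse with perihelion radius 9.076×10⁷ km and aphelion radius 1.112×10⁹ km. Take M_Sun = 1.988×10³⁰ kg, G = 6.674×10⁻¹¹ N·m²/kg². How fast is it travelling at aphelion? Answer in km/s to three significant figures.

v ≈ 4.24 km/s

μ = GM = 6.674×10⁻¹¹ × 1.988×10³⁰ = 1.327×10²⁰ m³/s².
Semi-major axis a = (r_p + r_a)/2 = 6.0138×10⁸ km = 6.014×10¹¹ m.
Vis-viva: v² = μ(2/r − 1/a) = 1.327×10²⁰ × (1.799×10⁻¹² − 1.663×10⁻¹²) = 1.801×10⁷ m²/s².
v = 4243 m/s = 4.243 km/s.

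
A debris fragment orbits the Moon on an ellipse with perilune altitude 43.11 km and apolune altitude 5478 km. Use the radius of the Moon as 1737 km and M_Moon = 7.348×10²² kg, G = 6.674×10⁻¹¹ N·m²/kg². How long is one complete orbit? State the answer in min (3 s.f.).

T ≈ 451 min

μ = GM = 6.674×10⁻¹¹ × 7.348×10²² = 4.904×10¹² m³/s².
r_p = 1737 + 43.11 = 1780.1 km = 1.7801×10⁶ m.
r_a = 1737 + 5478 = 7215.0 km = 7.2150×10⁶ m.
Semi-major axis a = (r_p + r_a)/2 = (1780.1 + 7215.0)/2 = 4497.6 km = 4.498×10⁶ m.
By Kepler's third law T = 2π√(a³/μ) = 2π × 4.307×10³ = 2.706×10⁴ s.
= 451.0 min.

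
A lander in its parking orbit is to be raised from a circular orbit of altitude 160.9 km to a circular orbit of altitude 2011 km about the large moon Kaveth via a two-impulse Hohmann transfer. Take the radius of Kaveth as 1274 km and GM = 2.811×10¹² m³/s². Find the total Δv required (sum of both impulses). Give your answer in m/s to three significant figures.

Δv_total ≈ 455 m/s

r₁ = 1274 + 160.9 = 1434.9 km = 1.4349×10⁶ m.
r₂ = 1274 + 2011 = 3285.0 km = 3.2850×10⁶ m.
Transfer ellipse a_t = (r₁ + r₂)/2 = 2.360×10⁶ m.
At r₁: circular v_c1 = √(μ/r₁) = 1400 m/s; transfer-periapsis v_p = √[μ(2/r₁ − 1/a_t)] = 1651 m/s.
Δv₁ = v_p − v_c1 = 251.7 m/s.
At r₂: circular v_c2 = √(μ/r₂) = 925.0 m/s; transfer-apoapsis v_a = √[μ(2/r₂ − 1/a_t)] = 721.3 m/s.
Δv₂ = v_c2 − v_a = 203.7 m/s.
Total Δv = Δv₁ + Δv₂ = 455.4 m/s.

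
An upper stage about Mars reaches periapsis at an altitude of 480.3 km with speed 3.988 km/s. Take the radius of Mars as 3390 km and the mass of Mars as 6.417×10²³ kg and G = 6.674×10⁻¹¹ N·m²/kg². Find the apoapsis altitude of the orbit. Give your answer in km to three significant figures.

μ = GM = 6.674×10⁻¹¹ × 6.417×10²³ = 4.283×10¹³ m³/s².
r_p = 3390 + 480.3 = 3870.3 km = 3.870×10⁶ m.
Specific energy ε = v²/2 − μ/r = -3.113×10⁶ J/kg, so a = −μ/(2ε) = 6.878×10⁶ m.
The apsides satisfy r_p + r_a = 2a, so the apoapsis radius is 2a − r_p = 9.885×10⁶ m = 9885.0 km.
Apoapsis altitude = 9885.0 − 3390 = 6495.0 km.

apoapsis altitude ≈ 6500 km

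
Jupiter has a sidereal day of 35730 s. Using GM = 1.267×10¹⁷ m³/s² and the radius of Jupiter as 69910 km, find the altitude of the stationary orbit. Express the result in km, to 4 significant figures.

h_sync ≈ 90110 km

A synchronous orbit has period T, so by Kepler's third law a = (μT²/4π²)^(1/3).
μT²/4π² = 1.267×10¹⁷ × (3.573×10⁴)² / 39.48 = 4.097×10²⁴ m³.
a = 1.600×10⁸ m = 1.6002×10⁵ km.
Altitude h = a − R = 1.6002×10⁵ − 69910 = 90105 km.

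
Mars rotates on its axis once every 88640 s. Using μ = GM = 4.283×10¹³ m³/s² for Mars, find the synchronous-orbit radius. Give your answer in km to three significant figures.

r_sync ≈ 20400 km

A synchronous orbit has period T, so by Kepler's third law a = (μT²/4π²)^(1/3).
μT²/4π² = 4.283×10¹³ × (8.864×10⁴)² / 39.48 = 8.524×10²¹ m³.
a = 2.043×10⁷ m = 20428 km.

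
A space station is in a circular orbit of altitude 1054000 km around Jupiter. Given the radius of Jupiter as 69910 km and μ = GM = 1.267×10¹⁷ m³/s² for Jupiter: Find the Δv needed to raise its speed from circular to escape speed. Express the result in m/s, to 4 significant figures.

Δv ≈ 4398 m/s

r = 69910 + 1054000 = 1123900 km = 1.1239×10⁹ m.
Circular speed v_c = √(μ/r) = 10620 m/s.
Escape speed v_esc = √(2μ/r) = √2 × v_c = 15020 m/s.
Δv = v_esc − v_c = 4398 m/s.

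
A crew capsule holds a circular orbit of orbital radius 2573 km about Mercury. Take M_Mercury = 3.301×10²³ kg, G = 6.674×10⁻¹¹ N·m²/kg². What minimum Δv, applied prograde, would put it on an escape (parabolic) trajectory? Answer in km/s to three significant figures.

μ = GM = 6.674×10⁻¹¹ × 3.301×10²³ = 2.203×10¹³ m³/s².
r = 2573 km = 2.573×10⁶ m.
Circular speed v_c = √(μ/r) = 2926 m/s.
Escape speed v_esc = √(2μ/r) = √2 × v_c = 4138 m/s.
Δv = v_esc − v_c = 1212 m/s = 1.212 km/s.

Δv ≈ 1.21 km/s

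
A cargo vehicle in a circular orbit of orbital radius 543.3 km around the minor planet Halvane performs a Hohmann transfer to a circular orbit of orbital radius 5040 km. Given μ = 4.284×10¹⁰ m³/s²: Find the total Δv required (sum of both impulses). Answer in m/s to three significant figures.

Δv_total ≈ 148 m/s

r₁ = 543.3 km = 5.433×10⁵ m.
r₂ = 5040 km = 5.040×10⁶ m.
Transfer ellipse a_t = (r₁ + r₂)/2 = 2.792×10⁶ m.
At r₁: circular v_c1 = √(μ/r₁) = 280.8 m/s; transfer-periapsis v_p = √[μ(2/r₁ − 1/a_t)] = 377.3 m/s.
Δv₁ = v_p − v_c1 = 96.50 m/s.
At r₂: circular v_c2 = √(μ/r₂) = 92.20 m/s; transfer-apoapsis v_a = √[μ(2/r₂ − 1/a_t)] = 40.67 m/s.
Δv₂ = v_c2 − v_a = 51.52 m/s.
Total Δv = Δv₁ + Δv₂ = 148.0 m/s.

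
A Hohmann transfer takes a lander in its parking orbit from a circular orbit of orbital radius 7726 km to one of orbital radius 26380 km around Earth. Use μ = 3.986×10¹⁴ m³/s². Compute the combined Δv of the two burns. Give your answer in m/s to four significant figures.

Δv_total ≈ 3022 m/s

r₁ = 7726 km = 7.726×10⁶ m.
r₂ = 26380 km = 2.638×10⁷ m.
Transfer ellipse a_t = (r₁ + r₂)/2 = 1.705×10⁷ m.
At r₁: circular v_c1 = √(μ/r₁) = 7183 m/s; transfer-perigee v_p = √[μ(2/r₁ − 1/a_t)] = 8934 m/s.
Δv₁ = v_p − v_c1 = 1751 m/s.
At r₂: circular v_c2 = √(μ/r₂) = 3887 m/s; transfer-apogee v_a = √[μ(2/r₂ − 1/a_t)] = 2616 m/s.
Δv₂ = v_c2 − v_a = 1271 m/s.
Total Δv = Δv₁ + Δv₂ = 3022 m/s.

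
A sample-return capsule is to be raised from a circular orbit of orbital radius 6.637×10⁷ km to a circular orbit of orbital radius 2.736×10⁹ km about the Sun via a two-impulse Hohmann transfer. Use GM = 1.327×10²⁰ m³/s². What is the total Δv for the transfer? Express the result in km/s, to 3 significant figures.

r₁ = 6.637×10⁷ km = 6.637×10¹⁰ m.
r₂ = 2.736×10⁹ km = 2.736×10¹² m.
Transfer ellipse a_t = (r₁ + r₂)/2 = 1.401×10¹² m.
At r₁: circular v_c1 = √(μ/r₁) = 44710 m/s; transfer-perihelion v_p = √[μ(2/r₁ − 1/a_t)] = 62480 m/s.
Δv₁ = v_p − v_c1 = 17770 m/s.
At r₂: circular v_c2 = √(μ/r₂) = 6964 m/s; transfer-aphelion v_a = √[μ(2/r₂ − 1/a_t)] = 1516 m/s.
Δv₂ = v_c2 − v_a = 5449 m/s.
Total Δv = Δv₁ + Δv₂ = 23220 m/s = 23.22 km/s.

Δv_total ≈ 23.2 km/s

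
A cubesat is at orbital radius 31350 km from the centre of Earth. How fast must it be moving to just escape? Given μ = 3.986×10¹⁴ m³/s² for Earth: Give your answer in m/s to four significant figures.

r = 31350 km = 3.135×10⁷ m.
Escape speed v_esc = √(2μ/r) = √(2 × 3.986×10¹⁴ / 3.135×10⁷) = √(2.543×10⁷) = 5043 m/s.

v_esc ≈ 5043 m/s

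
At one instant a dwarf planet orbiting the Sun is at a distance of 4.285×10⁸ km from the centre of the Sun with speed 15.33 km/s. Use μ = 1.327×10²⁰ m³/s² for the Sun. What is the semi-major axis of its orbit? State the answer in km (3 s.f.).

a ≈ 3.45×10⁸ km

r = 4.285×10¹¹ m.
Vis-viva rearranged: 1/a = 2/r − v²/μ = 4.667×10⁻¹² − 1.771×10⁻¹² = 2.896×10⁻¹² m⁻¹.
a = 3.452×10¹¹ m = 3.4525×10⁸ km.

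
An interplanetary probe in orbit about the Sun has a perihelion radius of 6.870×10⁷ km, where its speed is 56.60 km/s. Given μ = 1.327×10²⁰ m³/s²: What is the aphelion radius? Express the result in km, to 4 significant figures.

r_p = 6.870×10¹⁰ m.
Specific energy ε = v²/2 − μ/r = -3.298×10⁸ J/kg, so a = −μ/(2ε) = 2.012×10¹¹ m.
The apsides satisfy r_p + r_a = 2a, so the aphelion radius is 2a − r_p = 3.337×10¹¹ m = 3.3366×10⁸ km.

aphelion radius ≈ 3.337×10⁸ km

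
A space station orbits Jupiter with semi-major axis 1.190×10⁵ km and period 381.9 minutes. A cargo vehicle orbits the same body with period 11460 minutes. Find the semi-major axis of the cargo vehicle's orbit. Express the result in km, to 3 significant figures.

a₂ ≈ 1.15×10⁶ km

Kepler's third law: a³ ∝ T², so a₂ = a₁ (T₂/T₁)^(2/3).
T₂/T₁ = 30.01, (T₂/T₁)^(2/3) = 9.657.
a₂ = 1.190×10⁵ × 9.657 = 1.149×10⁶ km.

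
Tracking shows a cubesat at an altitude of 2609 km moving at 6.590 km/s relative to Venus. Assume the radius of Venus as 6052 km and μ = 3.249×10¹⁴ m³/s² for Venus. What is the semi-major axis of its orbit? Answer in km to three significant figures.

r = 6052 + 2609 = 8661.0 km = 8.661×10⁶ m.
Vis-viva rearranged: 1/a = 2/r − v²/μ = 2.309×10⁻⁷ − 1.337×10⁻⁷ = 9.725×10⁻⁸ m⁻¹.
a = 1.028×10⁷ m = 10282 km.

a ≈ 10300 km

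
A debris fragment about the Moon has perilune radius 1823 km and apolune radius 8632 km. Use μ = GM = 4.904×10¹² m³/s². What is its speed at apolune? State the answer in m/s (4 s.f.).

v ≈ 445.1 m/s

Semi-major axis a = (r_p + r_a)/2 = 5227.5 km = 5.228×10⁶ m.
Vis-viva: v² = μ(2/r − 1/a) = 4.904×10¹² × (2.317×10⁻⁷ − 1.913×10⁻⁷) = 1.981×10⁵ m²/s².
v = 445.1 m/s.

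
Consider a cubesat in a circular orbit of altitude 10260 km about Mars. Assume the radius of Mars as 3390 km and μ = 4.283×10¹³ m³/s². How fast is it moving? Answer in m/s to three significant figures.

r = 3390 + 10260 = 13650 km = 1.3650×10⁷ m.
For a circular orbit v = √(μ/r) = √(4.283×10¹³ / 1.365×10⁷) = √(3.138×10⁶) = 1771 m/s.

v ≈ 1770 m/s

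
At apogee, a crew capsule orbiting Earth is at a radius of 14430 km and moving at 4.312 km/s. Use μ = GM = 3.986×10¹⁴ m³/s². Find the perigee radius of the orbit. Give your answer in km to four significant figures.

perigee radius ≈ 7320 km

r_a = 1.443×10⁷ m.
Specific energy ε = v²/2 − μ/r = -1.833×10⁷ J/kg, so a = −μ/(2ε) = 1.088×10⁷ m.
The apsides satisfy r_p + r_a = 2a, so the perigee radius is 2a − r_a = 7.320×10⁶ m = 7320.1 km.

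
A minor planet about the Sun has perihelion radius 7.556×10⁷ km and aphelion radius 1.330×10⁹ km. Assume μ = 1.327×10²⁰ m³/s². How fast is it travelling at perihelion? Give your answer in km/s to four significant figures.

v ≈ 57.65 km/s

Semi-major axis a = (r_p + r_a)/2 = 7.0278×10⁸ km = 7.028×10¹¹ m.
Vis-viva: v² = μ(2/r − 1/a) = 1.327×10²⁰ × (2.647×10⁻¹¹ − 1.423×10⁻¹²) = 3.324×10⁹ m²/s².
v = 57650 m/s = 57.65 km/s.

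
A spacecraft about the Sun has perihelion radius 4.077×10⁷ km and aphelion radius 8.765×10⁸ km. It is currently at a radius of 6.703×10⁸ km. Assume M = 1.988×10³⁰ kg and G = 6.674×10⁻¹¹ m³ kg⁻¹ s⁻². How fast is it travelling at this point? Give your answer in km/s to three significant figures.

v ≈ 10.3 km/s

μ = GM = 6.674×10⁻¹¹ × 1.988×10³⁰ = 1.327×10²⁰ m³/s².
Semi-major axis a = (r_p + r_a)/2 = 4.5864×10⁸ km = 4.586×10¹¹ m.
Vis-viva: v² = μ(2/r − 1/a) = 1.327×10²⁰ × (2.984×10⁻¹² − 2.180×10⁻¹²) = 1.066×10⁸ m²/s².
v = 10320 m/s = 10.32 km/s.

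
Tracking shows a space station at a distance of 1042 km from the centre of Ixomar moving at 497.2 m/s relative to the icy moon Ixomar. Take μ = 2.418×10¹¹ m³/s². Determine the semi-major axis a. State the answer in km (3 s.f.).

a ≈ 1110 km

r = 1.042×10⁶ m.
Specific orbital energy ε = v²/2 − μ/r = (497.2)²/2 − 2.418×10¹¹/1.042×10⁶ = -1.084×10⁵ J/kg.
Since ε = −μ/(2a), a = −μ/(2ε) = 1.115×10⁶ m = 1114.8 km.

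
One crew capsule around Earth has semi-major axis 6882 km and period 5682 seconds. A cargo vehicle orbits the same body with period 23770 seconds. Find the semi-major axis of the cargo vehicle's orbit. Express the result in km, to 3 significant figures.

a₂ ≈ 17900 km

Kepler's third law: a³ ∝ T², so a₂ = a₁ (T₂/T₁)^(2/3).
T₂/T₁ = 4.183, (T₂/T₁)^(2/3) = 2.596.
a₂ = 6882 × 2.596 = 17870 km.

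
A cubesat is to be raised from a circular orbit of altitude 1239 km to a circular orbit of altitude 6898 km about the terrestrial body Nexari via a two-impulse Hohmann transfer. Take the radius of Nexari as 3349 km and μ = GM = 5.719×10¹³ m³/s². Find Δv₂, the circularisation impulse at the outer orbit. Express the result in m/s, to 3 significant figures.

Δv ≈ 504 m/s

r₁ = 3349 + 1239 = 4588.0 km = 4.5880×10⁶ m.
r₂ = 3349 + 6898 = 10247 km = 1.0247×10⁷ m.
Transfer ellipse a_t = (r₁ + r₂)/2 = 7.418×10⁶ m.
At r₁: circular v_c1 = √(μ/r₁) = 3531 m/s; transfer-periapsis v_p = √[μ(2/r₁ − 1/a_t)] = 4150 m/s.
At r₂: circular v_c2 = √(μ/r₂) = 2362 m/s; transfer-apoapsis v_a = √[μ(2/r₂ − 1/a_t)] = 1858 m/s.
Δv₂ = v_c2 − v_a = 504.4 m/s.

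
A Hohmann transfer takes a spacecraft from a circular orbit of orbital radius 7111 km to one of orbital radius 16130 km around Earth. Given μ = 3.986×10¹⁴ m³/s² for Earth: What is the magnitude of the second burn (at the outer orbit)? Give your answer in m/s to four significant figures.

Δv ≈ 1082 m/s

r₁ = 7111 km = 7.111×10⁶ m.
r₂ = 16130 km = 1.613×10⁷ m.
Transfer ellipse a_t = (r₁ + r₂)/2 = 1.162×10⁷ m.
At r₁: circular v_c1 = √(μ/r₁) = 7487 m/s; transfer-perigee v_p = √[μ(2/r₁ − 1/a_t)] = 8821 m/s.
At r₂: circular v_c2 = √(μ/r₂) = 4971 m/s; transfer-apogee v_a = √[μ(2/r₂ − 1/a_t)] = 3889 m/s.
Δv₂ = v_c2 − v_a = 1082 m/s.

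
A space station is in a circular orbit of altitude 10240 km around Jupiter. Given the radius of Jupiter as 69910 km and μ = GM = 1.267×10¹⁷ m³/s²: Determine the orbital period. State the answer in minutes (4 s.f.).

T ≈ 211.1 minutes

r = 69910 + 10240 = 80150 km = 8.0150×10⁷ m.
Kepler's third law: T = 2π√(r³/μ) = 2π√((8.015×10⁷)³ / 1.267×10¹⁷).
r³/μ = 4.064×10⁶ s², so T = 2π × 2.016×10³ = 1.267×10⁴ s.
Converting: 1.267×10⁴ s ÷ 60.00 = 211.1 minutes.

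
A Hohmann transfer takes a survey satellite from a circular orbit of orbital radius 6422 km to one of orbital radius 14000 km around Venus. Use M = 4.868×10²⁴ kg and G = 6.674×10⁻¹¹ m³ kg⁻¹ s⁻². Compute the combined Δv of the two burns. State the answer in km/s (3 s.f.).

Δv_total ≈ 2.21 km/s

μ = GM = 6.674×10⁻¹¹ × 4.868×10²⁴ = 3.249×10¹⁴ m³/s².
r₁ = 6422 km = 6.422×10⁶ m.
r₂ = 14000 km = 1.400×10⁷ m.
Transfer ellipse a_t = (r₁ + r₂)/2 = 1.021×10⁷ m.
At r₁: circular v_c1 = √(μ/r₁) = 7113 m/s; transfer-periapsis v_p = √[μ(2/r₁ − 1/a_t)] = 8328 m/s.
Δv₁ = v_p − v_c1 = 1216 m/s.
At r₂: circular v_c2 = √(μ/r₂) = 4817 m/s; transfer-apoapsis v_a = √[μ(2/r₂ − 1/a_t)] = 3820 m/s.
Δv₂ = v_c2 − v_a = 996.9 m/s.
Total Δv = Δv₁ + Δv₂ = 2213 m/s = 2.213 km/s.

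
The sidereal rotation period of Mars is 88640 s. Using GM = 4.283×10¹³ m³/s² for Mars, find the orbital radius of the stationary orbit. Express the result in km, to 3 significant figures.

r_sync ≈ 20400 km

A synchronous orbit has period T, so by Kepler's third law a = (μT²/4π²)^(1/3).
μT²/4π² = 4.283×10¹³ × (8.864×10⁴)² / 39.48 = 8.524×10²¹ m³.
a = 2.043×10⁷ m = 20428 km.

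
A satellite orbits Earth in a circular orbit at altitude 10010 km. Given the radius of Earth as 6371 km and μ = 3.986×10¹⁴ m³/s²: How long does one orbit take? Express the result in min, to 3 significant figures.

T ≈ 348 min

r = 6371 + 10010 = 16381 km = 1.6381×10⁷ m.
Kepler's third law: T = 2π√(r³/μ) = 2π√((1.638×10⁷)³ / 3.986×10¹⁴).
r³/μ = 1.103×10⁷ s², so T = 2π × 3.321×10³ = 2.087×10⁴ s.
Converting: 2.087×10⁴ s ÷ 60.00 = 347.8 min.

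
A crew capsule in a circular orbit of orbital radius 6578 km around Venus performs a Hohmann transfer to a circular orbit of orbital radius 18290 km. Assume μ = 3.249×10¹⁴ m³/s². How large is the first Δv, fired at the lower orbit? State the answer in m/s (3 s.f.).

r₁ = 6578 km = 6.578×10⁶ m.
r₂ = 18290 km = 1.829×10⁷ m.
Transfer ellipse a_t = (r₁ + r₂)/2 = 1.243×10⁷ m.
At r₁: circular v_c1 = √(μ/r₁) = 7028 m/s; transfer-periapsis v_p = √[μ(2/r₁ − 1/a_t)] = 8524 m/s.
Δv₁ = v_p − v_c1 = 1496 m/s.

Δv ≈ 1500 m/s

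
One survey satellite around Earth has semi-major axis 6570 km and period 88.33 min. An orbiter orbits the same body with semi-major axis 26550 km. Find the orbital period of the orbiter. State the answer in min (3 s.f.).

T₂ ≈ 718 min

Kepler's third law: T² ∝ a³, so T₂ = T₁ (a₂/a₁)^(3/2).
a₂/a₁ = 4.041, (a₂/a₁)^(3/2) = 8.124.
T₂ = 88.33 × 8.124 = 717.6 min.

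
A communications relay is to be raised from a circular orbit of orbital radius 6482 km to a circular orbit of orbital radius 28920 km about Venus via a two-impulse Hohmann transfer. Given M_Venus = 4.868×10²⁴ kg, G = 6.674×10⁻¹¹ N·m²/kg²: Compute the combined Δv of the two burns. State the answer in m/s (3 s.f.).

μ = GM = 6.674×10⁻¹¹ × 4.868×10²⁴ = 3.249×10¹⁴ m³/s².
r₁ = 6482 km = 6.482×10⁶ m.
r₂ = 28920 km = 2.892×10⁷ m.
Transfer ellipse a_t = (r₁ + r₂)/2 = 1.770×10⁷ m.
At r₁: circular v_c1 = √(μ/r₁) = 7080 m/s; transfer-periapsis v_p = √[μ(2/r₁ − 1/a_t)] = 9049 m/s.
Δv₁ = v_p − v_c1 = 1970 m/s.
At r₂: circular v_c2 = √(μ/r₂) = 3352 m/s; transfer-apoapsis v_a = √[μ(2/r₂ − 1/a_t)] = 2028 m/s.
Δv₂ = v_c2 − v_a = 1323 m/s.
Total Δv = Δv₁ + Δv₂ = 3293 m/s.

Δv_total ≈ 3290 m/s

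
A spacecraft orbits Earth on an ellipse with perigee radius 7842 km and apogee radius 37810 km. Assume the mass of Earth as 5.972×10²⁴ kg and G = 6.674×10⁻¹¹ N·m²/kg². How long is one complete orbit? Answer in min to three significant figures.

μ = GM = 6.674×10⁻¹¹ × 5.972×10²⁴ = 3.986×10¹⁴ m³/s².
Semi-major axis a = (r_p + r_a)/2 = (7842.0 + 37810)/2 = 22826 km = 2.283×10⁷ m.
By Kepler's third law T = 2π√(a³/μ) = 2π × 5.463×10³ = 3.432×10⁴ s.
= 572.0 min.

T ≈ 572 min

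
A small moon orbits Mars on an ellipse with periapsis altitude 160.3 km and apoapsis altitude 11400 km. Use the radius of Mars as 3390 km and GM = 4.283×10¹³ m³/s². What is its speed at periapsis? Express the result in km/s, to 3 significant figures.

r_p = 3390 + 160.3 = 3550.3 km = 3.5503×10⁶ m.
r_a = 3390 + 11400 = 14790 km = 1.4790×10⁷ m.
Semi-major axis a = (r_p + r_a)/2 = 9170.1 km = 9.170×10⁶ m.
Vis-viva: v² = μ(2/r − 1/a) = 4.283×10¹³ × (5.633×10⁻⁷ − 1.090×10⁻⁷) = 1.946×10⁷ m²/s².
v = 4411 m/s = 4.411 km/s.

v ≈ 4.41 km/s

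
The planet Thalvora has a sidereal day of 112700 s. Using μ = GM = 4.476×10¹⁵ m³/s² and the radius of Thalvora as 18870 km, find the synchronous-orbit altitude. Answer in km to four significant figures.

h_sync ≈ 94060 km

A synchronous orbit has period T, so by Kepler's third law a = (μT²/4π²)^(1/3).
μT²/4π² = 4.476×10¹⁵ × (1.127×10⁵)² / 39.48 = 1.440×10²⁴ m³.
a = 1.129×10⁸ m = 1.1293×10⁵ km.
Altitude h = a − R = 1.1293×10⁵ − 18870 = 94056 km.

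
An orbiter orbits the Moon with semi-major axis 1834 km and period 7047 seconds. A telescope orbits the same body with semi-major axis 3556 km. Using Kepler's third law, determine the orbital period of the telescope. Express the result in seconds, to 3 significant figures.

T₂ ≈ 19000 seconds

Kepler's third law: T² ∝ a³, so T₂ = T₁ (a₂/a₁)^(3/2).
a₂/a₁ = 1.939, (a₂/a₁)^(3/2) = 2.700.
T₂ = 7047 × 2.700 = 19030 seconds.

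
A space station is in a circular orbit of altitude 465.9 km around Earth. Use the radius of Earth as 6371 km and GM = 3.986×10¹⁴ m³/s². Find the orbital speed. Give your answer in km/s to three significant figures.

r = 6371 + 465.9 = 6836.9 km = 6.8369×10⁶ m.
For a circular orbit v = √(μ/r) = √(3.986×10¹⁴ / 6.837×10⁶) = √(5.830×10⁷) = 7636 m/s.
That is 7.636 km/s.

v ≈ 7.64 km/s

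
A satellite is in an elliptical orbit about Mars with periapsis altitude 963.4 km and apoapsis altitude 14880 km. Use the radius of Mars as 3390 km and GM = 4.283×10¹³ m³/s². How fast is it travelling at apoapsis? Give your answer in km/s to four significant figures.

v ≈ 0.9499 km/s

r_p = 3390 + 963.4 = 4353.4 km = 4.3534×10⁶ m.
r_a = 3390 + 14880 = 18270 km = 1.8270×10⁷ m.
Semi-major axis a = (r_p + r_a)/2 = 11312 km = 1.131×10⁷ m.
Vis-viva: v² = μ(2/r − 1/a) = 4.283×10¹³ × (1.095×10⁻⁷ − 8.840×10⁻⁸) = 9.022×10⁵ m²/s².
v = 949.9 m/s = 0.9499 km/s.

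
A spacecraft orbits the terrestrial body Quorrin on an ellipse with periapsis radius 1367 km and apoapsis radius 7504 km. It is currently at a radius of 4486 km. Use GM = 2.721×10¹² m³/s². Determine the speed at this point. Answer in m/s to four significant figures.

Semi-major axis a = (r_p + r_a)/2 = 4435.5 km = 4.436×10⁶ m.
Vis-viva: v² = μ(2/r − 1/a) = 2.721×10¹² × (4.458×10⁻⁷ − 2.255×10⁻⁷) = 5.996×10⁵ m²/s².
v = 774.4 m/s.

v ≈ 774.4 m/s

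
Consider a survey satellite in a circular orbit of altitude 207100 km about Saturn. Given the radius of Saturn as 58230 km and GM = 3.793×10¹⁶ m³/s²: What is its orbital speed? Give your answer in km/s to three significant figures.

r = 58230 + 207100 = 265330 km = 2.6533×10⁸ m.
For a circular orbit v = √(μ/r) = √(3.793×10¹⁶ / 2.653×10⁸) = √(1.430×10⁸) = 11960 m/s.
That is 11.96 km/s.

v ≈ 12.0 km/s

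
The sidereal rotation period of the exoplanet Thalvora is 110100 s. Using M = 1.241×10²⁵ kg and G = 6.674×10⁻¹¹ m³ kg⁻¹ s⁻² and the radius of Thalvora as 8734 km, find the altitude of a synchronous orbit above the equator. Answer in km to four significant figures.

μ = GM = 6.674×10⁻¹¹ × 1.241×10²⁵ = 8.282×10¹⁴ m³/s².
A synchronous orbit has period T, so by Kepler's third law a = (μT²/4π²)^(1/3).
μT²/4π² = 8.282×10¹⁴ × (1.101×10⁵)² / 39.48 = 2.543×10²³ m³.
a = 6.336×10⁷ m = 63356 km.
Altitude h = a − R = 63356 − 8734 = 54622 km.

h_sync ≈ 54620 km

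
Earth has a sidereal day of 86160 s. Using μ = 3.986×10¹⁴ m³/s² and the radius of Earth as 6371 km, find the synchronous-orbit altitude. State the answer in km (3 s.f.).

h_sync ≈ 35800 km

A synchronous orbit has period T, so by Kepler's third law a = (μT²/4π²)^(1/3).
μT²/4π² = 3.986×10¹⁴ × (8.616×10⁴)² / 39.48 = 7.495×10²² m³.
a = 4.216×10⁷ m = 42163 km.
Altitude h = a − R = 42163 − 6371 = 35792 km.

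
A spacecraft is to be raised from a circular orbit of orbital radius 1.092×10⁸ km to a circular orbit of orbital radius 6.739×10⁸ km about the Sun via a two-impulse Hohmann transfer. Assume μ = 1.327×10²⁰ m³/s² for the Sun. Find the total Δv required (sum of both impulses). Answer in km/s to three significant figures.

r₁ = 1.092×10⁸ km = 1.092×10¹¹ m.
r₂ = 6.739×10⁸ km = 6.739×10¹¹ m.
Transfer ellipse a_t = (r₁ + r₂)/2 = 3.916×10¹¹ m.
At r₁: circular v_c1 = √(μ/r₁) = 34860 m/s; transfer-perihelion v_p = √[μ(2/r₁ − 1/a_t)] = 45730 m/s.
Δv₁ = v_p − v_c1 = 10870 m/s.
At r₂: circular v_c2 = √(μ/r₂) = 14030 m/s; transfer-aphelion v_a = √[μ(2/r₂ − 1/a_t)] = 7411 m/s.
Δv₂ = v_c2 − v_a = 6622 m/s.
Total Δv = Δv₁ + Δv₂ = 17500 m/s = 17.50 km/s.

Δv_total ≈ 17.5 km/s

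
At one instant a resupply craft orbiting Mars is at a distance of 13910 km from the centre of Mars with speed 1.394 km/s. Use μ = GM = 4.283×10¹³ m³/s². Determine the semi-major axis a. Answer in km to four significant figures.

r = 1.391×10⁷ m.
Vis-viva rearranged: 1/a = 2/r − v²/μ = 1.438×10⁻⁷ − 4.537×10⁻⁸ = 9.841×10⁻⁸ m⁻¹.
a = 1.016×10⁷ m = 10162 km.

a ≈ 10160 km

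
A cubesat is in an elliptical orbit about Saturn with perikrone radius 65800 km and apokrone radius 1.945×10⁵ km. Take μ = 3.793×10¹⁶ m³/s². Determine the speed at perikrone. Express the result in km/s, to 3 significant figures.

v ≈ 29.4 km/s

Semi-major axis a = (r_p + r_a)/2 = 1.3015×10⁵ km = 1.302×10⁸ m.
Vis-viva: v² = μ(2/r − 1/a) = 3.793×10¹⁶ × (3.040×10⁻⁸ − 7.683×10⁻⁹) = 8.615×10⁸ m²/s².
v = 29350 m/s = 29.35 km/s.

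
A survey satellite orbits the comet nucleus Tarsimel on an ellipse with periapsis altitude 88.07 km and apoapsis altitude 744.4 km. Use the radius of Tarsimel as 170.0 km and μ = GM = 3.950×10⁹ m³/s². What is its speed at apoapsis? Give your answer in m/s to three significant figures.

r_p = 170.0 + 88.07 = 258.07 km = 2.5807×10⁵ m.
r_a = 170.0 + 744.4 = 914.40 km = 9.1440×10⁵ m.
Semi-major axis a = (r_p + r_a)/2 = 586.24 km = 5.862×10⁵ m.
Vis-viva: v² = μ(2/r − 1/a) = 3.950×10⁹ × (2.187×10⁻⁶ − 1.706×10⁻⁶) = 1.902×10³ m²/s².
v = 43.61 m/s.

v ≈ 43.6 m/s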